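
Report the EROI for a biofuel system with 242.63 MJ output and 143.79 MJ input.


EROI = E_out / E_in
= 242.63 / 143.79
= 1.6874

1.6874


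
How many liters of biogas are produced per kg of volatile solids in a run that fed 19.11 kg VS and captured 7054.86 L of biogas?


Y = V / VS
= 7054.86 / 19.11
= 369.1711 L/kg VS

369.1711 L/kg VS


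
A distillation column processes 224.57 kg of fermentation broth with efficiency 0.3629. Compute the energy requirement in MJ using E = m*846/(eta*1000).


E = m * 846 / (eta * 1000)
= 224.57 * 846 / (0.3629 * 1000)
= 523.5222 MJ

523.5222 MJ


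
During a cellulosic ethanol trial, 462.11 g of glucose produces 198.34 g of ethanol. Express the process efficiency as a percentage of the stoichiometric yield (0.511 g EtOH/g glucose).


Fermentation efficiency = (actual / (0.511 * glucose)) * 100
= (198.34 / (0.511 * 462.11)) * 100
= 83.9932%

83.9932%


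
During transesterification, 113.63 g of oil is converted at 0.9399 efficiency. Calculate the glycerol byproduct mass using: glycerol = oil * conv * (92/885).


glycerol = oil * conv * (92/885)
= 113.63 * 0.9399 * 92 / 885
= 11.1025 g

11.1025 g


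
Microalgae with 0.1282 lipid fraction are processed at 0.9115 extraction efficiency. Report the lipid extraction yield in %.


Y = lipid_content * extraction_eff * 100
= 0.1282 * 0.9115 * 100
= 11.6854%

11.6854%


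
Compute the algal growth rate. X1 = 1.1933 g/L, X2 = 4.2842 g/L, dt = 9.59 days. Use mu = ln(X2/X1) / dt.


mu = ln(X2/X1) / dt
= ln(4.2842/1.1933) / 9.59
= 0.1333 per day

0.1333 per day


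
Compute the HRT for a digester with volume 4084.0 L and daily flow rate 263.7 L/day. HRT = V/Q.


HRT = V / Q
= 4084.0 / 263.7
= 15.4873 days

15.4873 days


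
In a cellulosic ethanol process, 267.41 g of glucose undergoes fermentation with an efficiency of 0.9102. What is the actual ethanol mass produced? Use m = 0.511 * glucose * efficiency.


Actual ethanol: m = 0.511 * 267.41 * 0.9102
m = 124.3757 g

124.3757 g


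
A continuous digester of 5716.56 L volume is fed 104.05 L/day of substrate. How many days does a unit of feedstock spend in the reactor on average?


HRT = V / Q
= 5716.56 / 104.05
= 54.9405 days

54.9405 days


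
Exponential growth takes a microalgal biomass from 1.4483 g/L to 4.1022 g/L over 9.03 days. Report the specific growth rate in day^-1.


mu = ln(X2/X1) / dt
= ln(4.1022/1.4483) / 9.03
= 0.1153 per day

0.1153 per day


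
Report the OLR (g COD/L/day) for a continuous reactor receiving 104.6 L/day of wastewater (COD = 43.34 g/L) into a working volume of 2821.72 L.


OLR = Q * S / V
= 104.6 * 43.34 / 2821.72
= 1.6066 g/L/day

1.6066 g/L/day


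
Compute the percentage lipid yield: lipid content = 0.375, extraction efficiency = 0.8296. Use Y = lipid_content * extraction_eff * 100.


Y = lipid_content * extraction_eff * 100
= 0.375 * 0.8296 * 100
= 31.1100%

31.1100%


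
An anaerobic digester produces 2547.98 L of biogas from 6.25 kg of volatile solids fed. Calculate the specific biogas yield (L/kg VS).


Y = V / VS
= 2547.98 / 6.25
= 407.6768 L/kg VS

407.6768 L/kg VS


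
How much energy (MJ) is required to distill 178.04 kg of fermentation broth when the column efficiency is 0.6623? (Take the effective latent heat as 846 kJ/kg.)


E = m * 846 / (eta * 1000)
= 178.04 * 846 / (0.6623 * 1000)
= 227.4224 MJ

227.4224 MJ


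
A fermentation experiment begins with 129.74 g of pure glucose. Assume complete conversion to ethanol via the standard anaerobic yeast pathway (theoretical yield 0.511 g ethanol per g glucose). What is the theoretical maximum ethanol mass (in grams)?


Theoretical ethanol yield: m_EtOH = 0.511 * m_glucose
m_EtOH = 0.511 * 129.74 = 66.2971 g

66.2971 g


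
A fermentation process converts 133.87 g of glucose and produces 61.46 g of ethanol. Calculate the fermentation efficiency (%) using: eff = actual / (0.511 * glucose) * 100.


Fermentation efficiency = (actual / (0.511 * glucose)) * 100
= (61.46 / (0.511 * 133.87)) * 100
= 89.8439%

89.8439%


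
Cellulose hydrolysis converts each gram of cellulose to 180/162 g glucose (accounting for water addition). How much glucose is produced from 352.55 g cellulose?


glucose = cellulose * 180/162
= 352.55 * 180/162
= 391.7222 g

391.7222 g


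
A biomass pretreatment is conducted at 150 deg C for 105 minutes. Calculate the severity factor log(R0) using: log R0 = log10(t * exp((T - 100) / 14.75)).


logR0 = log10(t * exp((T - 100) / 14.75))
= log10(105 * exp((150 - 100) / 14.75))
= 3.4934

3.4934


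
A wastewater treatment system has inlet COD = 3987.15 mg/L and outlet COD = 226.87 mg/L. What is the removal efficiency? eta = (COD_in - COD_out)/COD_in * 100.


eta = (COD_in - COD_out) / COD_in * 100
= (3987.15 - 226.87) / 3987.15 * 100
= 94.3100%

94.3100%


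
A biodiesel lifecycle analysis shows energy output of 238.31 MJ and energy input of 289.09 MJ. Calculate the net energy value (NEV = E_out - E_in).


NEV = E_out - E_in
= 238.31 - 289.09
= -50.7800 MJ

-50.7800 MJ


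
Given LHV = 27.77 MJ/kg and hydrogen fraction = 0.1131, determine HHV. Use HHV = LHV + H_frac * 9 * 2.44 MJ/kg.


HHV = LHV + H_frac * 9 * 2.44
= 27.77 + 0.1131 * 9 * 2.44
= 30.2537 MJ/kg

30.2537 MJ/kg


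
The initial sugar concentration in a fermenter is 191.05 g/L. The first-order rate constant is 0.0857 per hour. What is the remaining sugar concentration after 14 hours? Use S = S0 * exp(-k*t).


S = S0 * exp(-k * t)
S = 191.05 * exp(-0.0857 * 14)
S = 57.5547 g/L

57.5547 g/L


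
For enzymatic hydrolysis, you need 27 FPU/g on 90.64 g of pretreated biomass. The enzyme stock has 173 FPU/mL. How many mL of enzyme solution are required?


V = dosage * m_sub / activity
V = 27 * 90.64 / 173
V = 14.1461 mL

14.1461 mL


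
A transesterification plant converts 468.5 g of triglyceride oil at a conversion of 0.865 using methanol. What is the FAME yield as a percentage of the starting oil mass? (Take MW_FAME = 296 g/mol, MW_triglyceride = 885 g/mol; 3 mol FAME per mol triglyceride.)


m_FAME = oil * conv * (3 * 296 / 885) = oil * conv * (888/885)
= 468.5 * 0.865 * 888 / 885
= 406.6262 g
Y = m_FAME / oil * 100 = conv * (888/885) * 100
= 0.865 * 888 / 885 * 100
= 86.79%

86.79%


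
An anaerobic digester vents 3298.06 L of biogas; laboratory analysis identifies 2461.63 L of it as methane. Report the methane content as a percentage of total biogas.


CH4% = V_CH4 / V_total * 100
= 2461.63 / 3298.06 * 100
= 74.6387%

74.6387%


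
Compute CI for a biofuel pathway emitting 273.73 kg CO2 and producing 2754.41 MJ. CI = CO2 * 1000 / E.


CI = CO2 * 1000 / E
= 273.73 * 1000 / 2754.41
= 99.3788 g CO2/MJ

99.3788 g CO2/MJ


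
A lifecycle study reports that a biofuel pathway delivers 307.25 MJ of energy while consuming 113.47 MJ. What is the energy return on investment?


EROI = E_out / E_in
= 307.25 / 113.47
= 2.7078

2.7078


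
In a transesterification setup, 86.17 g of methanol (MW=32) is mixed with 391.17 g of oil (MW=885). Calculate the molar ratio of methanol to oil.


Molar ratio = n_MeOH / n_oil = (MeOH/32) / (oil/885) = (MeOH * 885) / (32 * oil)
= (86.17 * 885) / (32 * 391.17)
= 6.0923

6.0923


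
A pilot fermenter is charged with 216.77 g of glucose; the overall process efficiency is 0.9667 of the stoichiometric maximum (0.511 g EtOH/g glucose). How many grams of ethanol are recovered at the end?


Actual ethanol: m = 0.511 * 216.77 * 0.9667
m = 107.0808 g

107.0808 g


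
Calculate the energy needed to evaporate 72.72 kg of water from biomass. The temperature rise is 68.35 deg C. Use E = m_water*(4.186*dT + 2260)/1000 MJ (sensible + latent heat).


E = m_water * (4.186 * dT + 2260) / 1000
= 72.72 * (4.186 * 68.35 + 2260) / 1000
= 185.1533 MJ

185.1533 MJ


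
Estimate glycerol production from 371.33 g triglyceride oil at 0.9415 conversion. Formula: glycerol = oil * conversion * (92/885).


glycerol = oil * conv * (92/885)
= 371.33 * 0.9415 * 92 / 885
= 36.3433 g

36.3433 g


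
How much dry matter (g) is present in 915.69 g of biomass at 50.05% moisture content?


Wd = Ww * (1 - MC/100)
= 915.69 * (1 - 50.05/100)
= 457.3872 g

457.3872 g


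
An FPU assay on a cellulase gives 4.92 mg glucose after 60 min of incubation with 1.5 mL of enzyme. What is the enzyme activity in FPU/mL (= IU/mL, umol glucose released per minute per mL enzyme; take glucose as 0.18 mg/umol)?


Activity = glucose_mg / (0.18 mg/umol * V_mL * t_min)
= 4.92 / (0.18 * 1.5 * 60)
= 0.3037 FPU/mL

0.3037 FPU/mL


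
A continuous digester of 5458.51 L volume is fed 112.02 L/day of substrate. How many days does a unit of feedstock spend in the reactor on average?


HRT = V / Q
= 5458.51 / 112.02
= 48.7280 days

48.7280 days


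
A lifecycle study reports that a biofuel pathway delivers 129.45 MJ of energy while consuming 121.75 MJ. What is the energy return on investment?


EROI = E_out / E_in
= 129.45 / 121.75
= 1.0632

1.0632


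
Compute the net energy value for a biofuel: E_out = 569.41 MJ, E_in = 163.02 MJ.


NEV = E_out - E_in
= 569.41 - 163.02
= 406.3900 MJ

406.3900 MJ


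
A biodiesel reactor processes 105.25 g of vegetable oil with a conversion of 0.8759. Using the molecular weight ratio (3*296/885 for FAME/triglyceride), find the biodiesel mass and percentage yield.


m_FAME = oil * conv * (3 * 296 / 885) = oil * conv * (888/885)
= 105.25 * 0.8759 * 888 / 885
= 92.5010 g
Y = m_FAME / oil * 100 = conv * (888/885) * 100
= 0.8759 * 888 / 885 * 100
= 87.89%

92.5010 g FAME; Y = 87.89%


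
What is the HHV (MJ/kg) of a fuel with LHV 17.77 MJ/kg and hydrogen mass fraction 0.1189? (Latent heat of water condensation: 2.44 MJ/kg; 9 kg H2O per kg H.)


HHV = LHV + H_frac * 9 * 2.44
= 17.77 + 0.1189 * 9 * 2.44
= 20.3810 MJ/kg

20.3810 MJ/kg


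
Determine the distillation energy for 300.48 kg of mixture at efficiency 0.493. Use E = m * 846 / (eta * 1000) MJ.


E = m * 846 / (eta * 1000)
= 300.48 * 846 / (0.493 * 1000)
= 515.6310 MJ

515.6310 MJ


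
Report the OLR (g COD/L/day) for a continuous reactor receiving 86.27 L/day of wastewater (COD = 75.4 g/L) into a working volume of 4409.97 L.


OLR = Q * S / V
= 86.27 * 75.4 / 4409.97
= 1.4750 g/L/day

1.4750 g/L/day


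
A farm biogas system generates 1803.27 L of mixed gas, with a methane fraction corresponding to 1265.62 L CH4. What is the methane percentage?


CH4% = V_CH4 / V_total * 100
= 1265.62 / 1803.27 * 100
= 70.1847%

70.1847%


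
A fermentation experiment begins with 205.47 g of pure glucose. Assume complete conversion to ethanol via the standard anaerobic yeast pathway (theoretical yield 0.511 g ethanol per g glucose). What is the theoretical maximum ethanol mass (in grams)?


Theoretical ethanol yield: m_EtOH = 0.511 * m_glucose
m_EtOH = 0.511 * 205.47 = 104.9952 g

104.9952 g


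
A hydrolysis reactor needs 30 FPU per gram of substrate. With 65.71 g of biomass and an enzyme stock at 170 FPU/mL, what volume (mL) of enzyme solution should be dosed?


V = dosage * m_sub / activity
V = 30 * 65.71 / 170
V = 11.5959 mL

11.5959 mL


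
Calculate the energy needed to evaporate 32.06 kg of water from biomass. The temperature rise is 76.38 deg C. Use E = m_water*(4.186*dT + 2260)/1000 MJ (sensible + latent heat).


E = m_water * (4.186 * dT + 2260) / 1000
= 32.06 * (4.186 * 76.38 + 2260) / 1000
= 82.7060 MJ

82.7060 MJ


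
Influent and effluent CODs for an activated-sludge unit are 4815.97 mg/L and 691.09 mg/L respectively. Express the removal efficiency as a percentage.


eta = (COD_in - COD_out) / COD_in * 100
= (4815.97 - 691.09) / 4815.97 * 100
= 85.6500%

85.6500%


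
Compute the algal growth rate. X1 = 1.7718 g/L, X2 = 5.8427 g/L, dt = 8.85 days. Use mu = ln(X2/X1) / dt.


mu = ln(X2/X1) / dt
= ln(5.8427/1.7718) / 8.85
= 0.1348 per day

0.1348 per day


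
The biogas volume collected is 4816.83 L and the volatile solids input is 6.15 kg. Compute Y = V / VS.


Y = V / VS
= 4816.83 / 6.15
= 783.2244 L/kg VS

783.2244 L/kg VS


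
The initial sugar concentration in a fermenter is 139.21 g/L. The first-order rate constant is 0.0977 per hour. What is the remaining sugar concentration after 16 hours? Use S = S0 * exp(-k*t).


S = S0 * exp(-k * t)
S = 139.21 * exp(-0.0977 * 16)
S = 29.1596 g/L

29.1596 g/L


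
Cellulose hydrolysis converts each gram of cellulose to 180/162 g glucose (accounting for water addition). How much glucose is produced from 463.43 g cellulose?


glucose = cellulose * 180/162
= 463.43 * 180/162
= 514.9222 g

514.9222 g


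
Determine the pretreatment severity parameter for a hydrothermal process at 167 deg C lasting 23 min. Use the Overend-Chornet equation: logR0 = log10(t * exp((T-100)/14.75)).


logR0 = log10(t * exp((T - 100) / 14.75))
= log10(23 * exp((167 - 100) / 14.75))
= 3.3345

3.3345


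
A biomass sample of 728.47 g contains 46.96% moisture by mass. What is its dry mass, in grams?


Wd = Ww * (1 - MC/100)
= 728.47 * (1 - 46.96/100)
= 386.3805 g

386.3805 g


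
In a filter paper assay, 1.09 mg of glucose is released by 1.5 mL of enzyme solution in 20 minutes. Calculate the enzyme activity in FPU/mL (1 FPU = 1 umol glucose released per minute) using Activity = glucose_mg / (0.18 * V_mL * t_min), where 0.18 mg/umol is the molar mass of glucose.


Activity = glucose_mg / (0.18 mg/umol * V_mL * t_min)
= 1.09 / (0.18 * 1.5 * 20)
= 0.2019 FPU/mL

0.2019 FPU/mL


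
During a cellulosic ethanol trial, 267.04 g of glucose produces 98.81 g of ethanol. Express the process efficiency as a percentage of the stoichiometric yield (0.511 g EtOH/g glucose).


Fermentation efficiency = (actual / (0.511 * glucose)) * 100
= (98.81 / (0.511 * 267.04)) * 100
= 72.4109%

72.4109%


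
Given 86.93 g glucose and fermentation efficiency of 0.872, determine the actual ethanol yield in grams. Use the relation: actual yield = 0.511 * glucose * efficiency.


Actual ethanol: m = 0.511 * 86.93 * 0.872
m = 38.7353 g

38.7353 g


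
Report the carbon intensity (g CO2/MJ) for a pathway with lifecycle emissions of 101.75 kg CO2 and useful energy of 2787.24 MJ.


CI = CO2 * 1000 / E
= 101.75 * 1000 / 2787.24
= 36.5056 g CO2/MJ

36.5056 g CO2/MJ


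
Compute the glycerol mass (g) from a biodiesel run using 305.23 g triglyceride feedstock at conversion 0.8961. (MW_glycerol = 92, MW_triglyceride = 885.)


glycerol = oil * conv * (92/885)
= 305.23 * 0.8961 * 92 / 885
= 28.4334 g

28.4334 g


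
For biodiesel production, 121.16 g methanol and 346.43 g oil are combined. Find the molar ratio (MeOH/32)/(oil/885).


Molar ratio = n_MeOH / n_oil = (MeOH/32) / (oil/885) = (MeOH * 885) / (32 * oil)
= (121.16 * 885) / (32 * 346.43)
= 9.6725

9.6725


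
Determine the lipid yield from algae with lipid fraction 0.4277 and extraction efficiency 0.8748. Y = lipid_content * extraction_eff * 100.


Y = lipid_content * extraction_eff * 100
= 0.4277 * 0.8748 * 100
= 37.4152%

37.4152%


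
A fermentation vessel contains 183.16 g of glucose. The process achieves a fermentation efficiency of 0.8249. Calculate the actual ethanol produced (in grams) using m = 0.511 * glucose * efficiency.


Actual ethanol: m = 0.511 * 183.16 * 0.8249
m = 77.2063 g

77.2063 g


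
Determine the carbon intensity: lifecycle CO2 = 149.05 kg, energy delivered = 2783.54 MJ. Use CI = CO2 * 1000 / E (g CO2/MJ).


CI = CO2 * 1000 / E
= 149.05 * 1000 / 2783.54
= 53.5469 g CO2/MJ

53.5469 g CO2/MJ


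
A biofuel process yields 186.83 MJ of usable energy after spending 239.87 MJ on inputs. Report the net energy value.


NEV = E_out - E_in
= 186.83 - 239.87
= -53.0400 MJ

-53.0400 MJ


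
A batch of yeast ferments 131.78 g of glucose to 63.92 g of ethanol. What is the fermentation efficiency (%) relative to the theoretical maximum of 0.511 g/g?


Fermentation efficiency = (actual / (0.511 * glucose)) * 100
= (63.92 / (0.511 * 131.78)) * 100
= 94.9219%

94.9219%


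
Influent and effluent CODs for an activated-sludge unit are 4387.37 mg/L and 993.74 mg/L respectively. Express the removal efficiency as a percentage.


eta = (COD_in - COD_out) / COD_in * 100
= (4387.37 - 993.74) / 4387.37 * 100
= 77.3500%

77.3500%


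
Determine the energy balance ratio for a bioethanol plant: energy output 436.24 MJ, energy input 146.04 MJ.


EROI = E_out / E_in
= 436.24 / 146.04
= 2.9871

2.9871


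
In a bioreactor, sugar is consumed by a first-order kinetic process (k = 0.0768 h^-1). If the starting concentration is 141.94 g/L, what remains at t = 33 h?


S = S0 * exp(-k * t)
S = 141.94 * exp(-0.0768 * 33)
S = 11.2572 g/L

11.2572 g/L


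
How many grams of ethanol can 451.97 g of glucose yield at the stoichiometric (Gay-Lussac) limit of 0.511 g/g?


Theoretical ethanol yield: m_EtOH = 0.511 * m_glucose
m_EtOH = 0.511 * 451.97 = 230.9567 g

230.9567 g


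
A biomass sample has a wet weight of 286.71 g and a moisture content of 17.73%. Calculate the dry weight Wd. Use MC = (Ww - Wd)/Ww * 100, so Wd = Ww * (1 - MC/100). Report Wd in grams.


Wd = Ww * (1 - MC/100)
= 286.71 * (1 - 17.73/100)
= 235.8763 g

235.8763 g


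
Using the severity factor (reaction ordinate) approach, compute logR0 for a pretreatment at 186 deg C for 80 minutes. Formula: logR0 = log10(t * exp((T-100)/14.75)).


logR0 = log10(t * exp((T - 100) / 14.75))
= log10(80 * exp((186 - 100) / 14.75))
= 4.4352

4.4352


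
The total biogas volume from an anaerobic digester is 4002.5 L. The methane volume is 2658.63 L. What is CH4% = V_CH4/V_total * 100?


CH4% = V_CH4 / V_total * 100
= 2658.63 / 4002.5 * 100
= 66.4242%

66.4242%


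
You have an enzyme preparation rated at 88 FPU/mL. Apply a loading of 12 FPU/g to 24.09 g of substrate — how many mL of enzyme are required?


V = dosage * m_sub / activity
V = 12 * 24.09 / 88
V = 3.2850 mL

3.2850 mL


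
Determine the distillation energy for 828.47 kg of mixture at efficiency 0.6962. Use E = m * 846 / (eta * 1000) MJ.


E = m * 846 / (eta * 1000)
= 828.47 * 846 / (0.6962 * 1000)
= 1006.7303 MJ

1006.7303 MJ


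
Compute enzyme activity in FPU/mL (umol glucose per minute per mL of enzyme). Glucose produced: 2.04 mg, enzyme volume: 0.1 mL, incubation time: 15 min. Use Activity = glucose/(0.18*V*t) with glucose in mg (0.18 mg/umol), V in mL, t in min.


Activity = glucose_mg / (0.18 mg/umol * V_mL * t_min)
= 2.04 / (0.18 * 0.1 * 15)
= 7.5556 FPU/mL

7.5556 FPU/mL


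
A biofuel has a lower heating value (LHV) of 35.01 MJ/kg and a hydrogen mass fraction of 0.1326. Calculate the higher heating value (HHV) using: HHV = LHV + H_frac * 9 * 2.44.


HHV = LHV + H_frac * 9 * 2.44
= 35.01 + 0.1326 * 9 * 2.44
= 37.9219 MJ/kg

37.9219 MJ/kg


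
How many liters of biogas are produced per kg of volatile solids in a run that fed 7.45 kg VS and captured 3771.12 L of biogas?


Y = V / VS
= 3771.12 / 7.45
= 506.1906 L/kg VS

506.1906 L/kg VS


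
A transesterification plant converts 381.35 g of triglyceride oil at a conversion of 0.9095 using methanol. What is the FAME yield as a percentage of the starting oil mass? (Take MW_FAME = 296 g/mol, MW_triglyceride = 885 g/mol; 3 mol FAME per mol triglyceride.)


m_FAME = oil * conv * (3 * 296 / 885) = oil * conv * (888/885)
= 381.35 * 0.9095 * 888 / 885
= 348.0135 g
Y = m_FAME / oil * 100 = conv * (888/885) * 100
= 0.9095 * 888 / 885 * 100
= 91.26%

91.26%


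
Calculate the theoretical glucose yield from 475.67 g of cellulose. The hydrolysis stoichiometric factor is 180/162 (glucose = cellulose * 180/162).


glucose = cellulose * 180/162
= 475.67 * 180/162
= 528.5222 g

528.5222 g


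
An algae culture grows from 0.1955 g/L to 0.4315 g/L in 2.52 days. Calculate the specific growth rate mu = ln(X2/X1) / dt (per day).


mu = ln(X2/X1) / dt
= ln(0.4315/0.1955) / 2.52
= 0.3142 per day

0.3142 per day


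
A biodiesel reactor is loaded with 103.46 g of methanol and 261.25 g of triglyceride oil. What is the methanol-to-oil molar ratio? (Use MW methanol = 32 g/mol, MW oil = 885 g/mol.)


Molar ratio = n_MeOH / n_oil = (MeOH/32) / (oil/885) = (MeOH * 885) / (32 * oil)
= (103.46 * 885) / (32 * 261.25)
= 10.9524

10.9524


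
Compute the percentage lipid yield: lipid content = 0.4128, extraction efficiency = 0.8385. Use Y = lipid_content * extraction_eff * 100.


Y = lipid_content * extraction_eff * 100
= 0.4128 * 0.8385 * 100
= 34.6133%

34.6133%


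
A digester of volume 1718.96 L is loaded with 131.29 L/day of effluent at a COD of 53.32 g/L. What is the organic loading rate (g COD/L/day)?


OLR = Q * S / V
= 131.29 * 53.32 / 1718.96
= 4.0725 g/L/day

4.0725 g/L/day


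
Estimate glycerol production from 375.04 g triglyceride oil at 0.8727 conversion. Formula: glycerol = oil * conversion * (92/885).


glycerol = oil * conv * (92/885)
= 375.04 * 0.8727 * 92 / 885
= 34.0241 g

34.0241 g


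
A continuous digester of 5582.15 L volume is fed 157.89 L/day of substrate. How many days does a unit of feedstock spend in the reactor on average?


HRT = V / Q
= 5582.15 / 157.89
= 35.3547 days

35.3547 days


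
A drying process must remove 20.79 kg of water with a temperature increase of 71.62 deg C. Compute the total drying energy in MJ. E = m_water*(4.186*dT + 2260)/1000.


E = m_water * (4.186 * dT + 2260) / 1000
= 20.79 * (4.186 * 71.62 + 2260) / 1000
= 53.2183 MJ

53.2183 MJ


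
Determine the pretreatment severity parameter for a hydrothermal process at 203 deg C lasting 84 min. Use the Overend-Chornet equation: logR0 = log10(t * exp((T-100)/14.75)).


logR0 = log10(t * exp((T - 100) / 14.75))
= log10(84 * exp((203 - 100) / 14.75))
= 4.9570

4.9570


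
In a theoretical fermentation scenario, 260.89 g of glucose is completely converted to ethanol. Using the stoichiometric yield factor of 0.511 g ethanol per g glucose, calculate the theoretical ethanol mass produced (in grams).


Theoretical ethanol yield: m_EtOH = 0.511 * m_glucose
m_EtOH = 0.511 * 260.89 = 133.3148 g

133.3148 g


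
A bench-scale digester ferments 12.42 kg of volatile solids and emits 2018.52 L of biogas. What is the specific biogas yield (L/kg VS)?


Y = V / VS
= 2018.52 / 12.42
= 162.5217 L/kg VS

162.5217 L/kg VS


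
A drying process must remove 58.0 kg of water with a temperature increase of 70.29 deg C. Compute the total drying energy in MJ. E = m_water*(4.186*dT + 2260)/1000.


E = m_water * (4.186 * dT + 2260) / 1000
= 58.0 * (4.186 * 70.29 + 2260) / 1000
= 148.1456 MJ

148.1456 MJ


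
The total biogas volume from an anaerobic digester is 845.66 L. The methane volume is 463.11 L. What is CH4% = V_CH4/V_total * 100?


CH4% = V_CH4 / V_total * 100
= 463.11 / 845.66 * 100
= 54.7631%

54.7631%


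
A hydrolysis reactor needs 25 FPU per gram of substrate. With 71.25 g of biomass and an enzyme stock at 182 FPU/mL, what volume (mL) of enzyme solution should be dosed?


V = dosage * m_sub / activity
V = 25 * 71.25 / 182
V = 9.7871 mL

9.7871 mL


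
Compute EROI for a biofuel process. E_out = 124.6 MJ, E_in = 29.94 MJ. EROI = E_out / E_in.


EROI = E_out / E_in
= 124.6 / 29.94
= 4.1617

4.1617


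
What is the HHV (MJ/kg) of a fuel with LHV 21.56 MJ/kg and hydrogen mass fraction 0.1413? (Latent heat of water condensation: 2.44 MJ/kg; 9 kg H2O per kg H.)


HHV = LHV + H_frac * 9 * 2.44
= 21.56 + 0.1413 * 9 * 2.44
= 24.6629 MJ/kg

24.6629 MJ/kg


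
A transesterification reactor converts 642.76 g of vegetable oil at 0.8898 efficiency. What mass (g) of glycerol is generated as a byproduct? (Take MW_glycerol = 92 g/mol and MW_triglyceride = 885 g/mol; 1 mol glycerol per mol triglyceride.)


glycerol = oil * conv * (92/885)
= 642.76 * 0.8898 * 92 / 885
= 59.4546 g

59.4546 g


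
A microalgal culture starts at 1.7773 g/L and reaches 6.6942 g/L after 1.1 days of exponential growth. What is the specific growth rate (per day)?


mu = ln(X2/X1) / dt
= ln(6.6942/1.7773) / 1.1
= 1.2056 per day

1.2056 per day


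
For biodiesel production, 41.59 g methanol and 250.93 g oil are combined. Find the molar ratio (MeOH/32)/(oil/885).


Molar ratio = n_MeOH / n_oil = (MeOH/32) / (oil/885) = (MeOH * 885) / (32 * oil)
= (41.59 * 885) / (32 * 250.93)
= 4.5838

4.5838


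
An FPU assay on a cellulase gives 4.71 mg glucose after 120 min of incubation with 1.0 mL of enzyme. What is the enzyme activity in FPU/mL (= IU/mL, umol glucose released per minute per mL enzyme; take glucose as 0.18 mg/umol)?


Activity = glucose_mg / (0.18 mg/umol * V_mL * t_min)
= 4.71 / (0.18 * 1.0 * 120)
= 0.2181 FPU/mL

0.2181 FPU/mL


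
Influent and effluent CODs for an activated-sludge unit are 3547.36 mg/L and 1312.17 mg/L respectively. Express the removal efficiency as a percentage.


eta = (COD_in - COD_out) / COD_in * 100
= (3547.36 - 1312.17) / 3547.36 * 100
= 63.0100%

63.0100%


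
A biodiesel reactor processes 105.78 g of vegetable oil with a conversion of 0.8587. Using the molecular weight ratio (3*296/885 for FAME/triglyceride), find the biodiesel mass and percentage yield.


m_FAME = oil * conv * (3 * 296 / 885) = oil * conv * (888/885)
= 105.78 * 0.8587 * 888 / 885
= 91.1412 g
Y = m_FAME / oil * 100 = conv * (888/885) * 100
= 0.8587 * 888 / 885 * 100
= 86.16%

91.1412 g FAME; Y = 86.16%


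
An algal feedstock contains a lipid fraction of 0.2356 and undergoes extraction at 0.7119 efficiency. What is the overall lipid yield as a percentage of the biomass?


Y = lipid_content * extraction_eff * 100
= 0.2356 * 0.7119 * 100
= 16.7724%

16.7724%


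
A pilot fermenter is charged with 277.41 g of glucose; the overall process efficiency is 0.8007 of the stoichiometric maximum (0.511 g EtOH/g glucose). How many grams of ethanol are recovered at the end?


Actual ethanol: m = 0.511 * 277.41 * 0.8007
m = 113.5044 g

113.5044 g


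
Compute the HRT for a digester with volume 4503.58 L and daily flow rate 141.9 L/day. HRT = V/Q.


HRT = V / Q
= 4503.58 / 141.9
= 31.7377 days

31.7377 days


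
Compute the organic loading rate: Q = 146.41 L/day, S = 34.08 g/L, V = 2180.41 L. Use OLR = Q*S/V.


OLR = Q * S / V
= 146.41 * 34.08 / 2180.41
= 2.2884 g/L/day

2.2884 g/L/day


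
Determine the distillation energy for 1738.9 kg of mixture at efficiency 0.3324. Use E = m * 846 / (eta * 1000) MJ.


E = m * 846 / (eta * 1000)
= 1738.9 * 846 / (0.3324 * 1000)
= 4425.7202 MJ

4425.7202 MJ


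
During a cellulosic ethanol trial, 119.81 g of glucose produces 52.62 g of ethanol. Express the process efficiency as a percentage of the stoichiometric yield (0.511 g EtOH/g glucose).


Fermentation efficiency = (actual / (0.511 * glucose)) * 100
= (52.62 / (0.511 * 119.81)) * 100
= 85.9482%

85.9482%


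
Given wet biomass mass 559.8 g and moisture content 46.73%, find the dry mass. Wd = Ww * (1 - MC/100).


Wd = Ww * (1 - MC/100)
= 559.8 * (1 - 46.73/100)
= 298.2055 g

298.2055 g


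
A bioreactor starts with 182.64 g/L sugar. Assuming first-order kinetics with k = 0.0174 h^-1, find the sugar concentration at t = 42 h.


S = S0 * exp(-k * t)
S = 182.64 * exp(-0.0174 * 42)
S = 87.9455 g/L

87.9455 g/L


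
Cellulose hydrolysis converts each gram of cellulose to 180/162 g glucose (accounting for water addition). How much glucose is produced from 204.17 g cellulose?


glucose = cellulose * 180/162
= 204.17 * 180/162
= 226.8556 g

226.8556 g


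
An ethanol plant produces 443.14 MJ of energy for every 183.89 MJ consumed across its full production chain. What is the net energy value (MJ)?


NEV = E_out - E_in
= 443.14 - 183.89
= 259.2500 MJ

259.2500 MJ


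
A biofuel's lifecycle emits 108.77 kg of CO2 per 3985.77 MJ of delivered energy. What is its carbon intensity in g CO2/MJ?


CI = CO2 * 1000 / E
= 108.77 * 1000 / 3985.77
= 27.2896 g CO2/MJ

27.2896 g CO2/MJ


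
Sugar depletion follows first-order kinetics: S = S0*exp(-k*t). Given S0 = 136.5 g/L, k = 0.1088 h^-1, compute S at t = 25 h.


S = S0 * exp(-k * t)
S = 136.5 * exp(-0.1088 * 25)
S = 8.9919 g/L

8.9919 g/L


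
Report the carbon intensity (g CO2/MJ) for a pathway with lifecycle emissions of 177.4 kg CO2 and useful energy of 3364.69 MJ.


CI = CO2 * 1000 / E
= 177.4 * 1000 / 3364.69
= 52.7240 g CO2/MJ

52.7240 g CO2/MJ


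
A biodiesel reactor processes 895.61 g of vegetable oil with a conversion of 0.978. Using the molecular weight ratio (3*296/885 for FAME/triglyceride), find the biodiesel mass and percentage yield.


m_FAME = oil * conv * (3 * 296 / 885) = oil * conv * (888/885)
= 895.61 * 0.978 * 888 / 885
= 878.8758 g
Y = m_FAME / oil * 100 = conv * (888/885) * 100
= 0.978 * 888 / 885 * 100
= 98.13%

878.8758 g FAME; Y = 98.13%


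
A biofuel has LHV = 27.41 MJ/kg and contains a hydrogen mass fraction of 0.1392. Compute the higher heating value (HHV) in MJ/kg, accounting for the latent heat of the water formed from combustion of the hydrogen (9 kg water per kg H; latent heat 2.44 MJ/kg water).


HHV = LHV + H_frac * 9 * 2.44
= 27.41 + 0.1392 * 9 * 2.44
= 30.4668 MJ/kg

30.4668 MJ/kg


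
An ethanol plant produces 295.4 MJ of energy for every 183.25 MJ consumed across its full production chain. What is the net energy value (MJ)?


NEV = E_out - E_in
= 295.4 - 183.25
= 112.1500 MJ

112.1500 MJ


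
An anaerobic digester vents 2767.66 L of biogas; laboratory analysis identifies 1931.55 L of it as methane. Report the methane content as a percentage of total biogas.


CH4% = V_CH4 / V_total * 100
= 1931.55 / 2767.66 * 100
= 69.7900%

69.7900%


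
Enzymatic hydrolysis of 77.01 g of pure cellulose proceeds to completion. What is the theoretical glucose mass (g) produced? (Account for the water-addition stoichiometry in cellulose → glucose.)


glucose = cellulose * 180/162
= 77.01 * 180/162
= 85.5667 g

85.5667 g


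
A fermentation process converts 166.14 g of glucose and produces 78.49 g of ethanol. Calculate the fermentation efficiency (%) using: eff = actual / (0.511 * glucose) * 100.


Fermentation efficiency = (actual / (0.511 * glucose)) * 100
= (78.49 / (0.511 * 166.14)) * 100
= 92.4526%

92.4526%


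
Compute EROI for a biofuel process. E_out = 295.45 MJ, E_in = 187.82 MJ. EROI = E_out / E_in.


EROI = E_out / E_in
= 295.45 / 187.82
= 1.5730

1.5730


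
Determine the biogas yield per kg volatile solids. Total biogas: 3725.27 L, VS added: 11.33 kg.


Y = V / VS
= 3725.27 / 11.33
= 328.7970 L/kg VS

328.7970 L/kg VS


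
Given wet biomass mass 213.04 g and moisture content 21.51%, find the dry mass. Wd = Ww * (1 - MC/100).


Wd = Ww * (1 - MC/100)
= 213.04 * (1 - 21.51/100)
= 167.2151 g

167.2151 g


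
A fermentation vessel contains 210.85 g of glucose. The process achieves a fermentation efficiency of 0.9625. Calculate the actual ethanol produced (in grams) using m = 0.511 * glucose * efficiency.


Actual ethanol: m = 0.511 * 210.85 * 0.9625
m = 103.7039 g

103.7039 g


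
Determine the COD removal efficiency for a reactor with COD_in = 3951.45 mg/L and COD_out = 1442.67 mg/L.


eta = (COD_in - COD_out) / COD_in * 100
= (3951.45 - 1442.67) / 3951.45 * 100
= 63.4901%

63.4901%


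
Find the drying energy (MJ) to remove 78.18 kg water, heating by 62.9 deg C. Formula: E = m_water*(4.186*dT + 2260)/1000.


E = m_water * (4.186 * dT + 2260) / 1000
= 78.18 * (4.186 * 62.9 + 2260) / 1000
= 197.2715 MJ

197.2715 MJ


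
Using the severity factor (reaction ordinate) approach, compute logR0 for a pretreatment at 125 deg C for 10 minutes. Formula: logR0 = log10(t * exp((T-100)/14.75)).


logR0 = log10(t * exp((T - 100) / 14.75))
= log10(10 * exp((125 - 100) / 14.75))
= 1.7361

1.7361


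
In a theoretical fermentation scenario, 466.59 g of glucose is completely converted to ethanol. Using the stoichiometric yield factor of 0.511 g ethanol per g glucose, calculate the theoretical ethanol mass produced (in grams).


Theoretical ethanol yield: m_EtOH = 0.511 * m_glucose
m_EtOH = 0.511 * 466.59 = 238.4275 g

238.4275 g


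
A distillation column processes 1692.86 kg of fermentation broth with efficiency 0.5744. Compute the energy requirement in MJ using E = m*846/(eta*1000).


E = m * 846 / (eta * 1000)
= 1692.86 * 846 / (0.5744 * 1000)
= 2493.3140 MJ

2493.3140 MJ


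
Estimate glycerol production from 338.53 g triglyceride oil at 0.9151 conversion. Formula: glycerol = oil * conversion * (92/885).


glycerol = oil * conv * (92/885)
= 338.53 * 0.9151 * 92 / 885
= 32.2040 g

32.2040 g


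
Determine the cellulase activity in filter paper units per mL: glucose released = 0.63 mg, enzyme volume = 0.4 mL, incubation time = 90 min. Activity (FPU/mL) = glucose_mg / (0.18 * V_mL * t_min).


Activity = glucose_mg / (0.18 mg/umol * V_mL * t_min)
= 0.63 / (0.18 * 0.4 * 90)
= 0.0972 FPU/mL

0.0972 FPU/mL


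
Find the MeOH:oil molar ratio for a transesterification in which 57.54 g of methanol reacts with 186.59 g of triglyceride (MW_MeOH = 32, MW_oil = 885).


Molar ratio = n_MeOH / n_oil = (MeOH/32) / (oil/885) = (MeOH * 885) / (32 * oil)
= (57.54 * 885) / (32 * 186.59)
= 8.5285

8.5285


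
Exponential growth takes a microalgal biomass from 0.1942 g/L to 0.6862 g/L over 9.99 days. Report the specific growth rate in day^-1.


mu = ln(X2/X1) / dt
= ln(0.6862/0.1942) / 9.99
= 0.1264 per day

0.1264 per day


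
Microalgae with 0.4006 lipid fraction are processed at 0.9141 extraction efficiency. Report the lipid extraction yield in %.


Y = lipid_content * extraction_eff * 100
= 0.4006 * 0.9141 * 100
= 36.6188%

36.6188%


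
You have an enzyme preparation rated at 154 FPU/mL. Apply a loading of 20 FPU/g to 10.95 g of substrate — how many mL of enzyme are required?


V = dosage * m_sub / activity
V = 20 * 10.95 / 154
V = 1.4221 mL

1.4221 mL


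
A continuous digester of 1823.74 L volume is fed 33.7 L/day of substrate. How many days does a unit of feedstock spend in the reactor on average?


HRT = V / Q
= 1823.74 / 33.7
= 54.1169 days

54.1169 days


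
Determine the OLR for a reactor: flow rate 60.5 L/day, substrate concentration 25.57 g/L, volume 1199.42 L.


OLR = Q * S / V
= 60.5 * 25.57 / 1199.42
= 1.2898 g/L/day

1.2898 g/L/day


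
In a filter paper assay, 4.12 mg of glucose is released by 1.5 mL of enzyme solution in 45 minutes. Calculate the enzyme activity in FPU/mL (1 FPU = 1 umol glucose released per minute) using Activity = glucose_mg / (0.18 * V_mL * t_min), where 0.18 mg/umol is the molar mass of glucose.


Activity = glucose_mg / (0.18 mg/umol * V_mL * t_min)
= 4.12 / (0.18 * 1.5 * 45)
= 0.3391 FPU/mL

0.3391 FPU/mL


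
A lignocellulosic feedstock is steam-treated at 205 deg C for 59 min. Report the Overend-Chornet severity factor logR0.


logR0 = log10(t * exp((T - 100) / 14.75))
= log10(59 * exp((205 - 100) / 14.75))
= 4.8624

4.8624


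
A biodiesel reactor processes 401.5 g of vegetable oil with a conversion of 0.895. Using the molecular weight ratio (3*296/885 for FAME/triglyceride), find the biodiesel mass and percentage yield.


m_FAME = oil * conv * (3 * 296 / 885) = oil * conv * (888/885)
= 401.5 * 0.895 * 888 / 885
= 360.5606 g
Y = m_FAME / oil * 100 = conv * (888/885) * 100
= 0.895 * 888 / 885 * 100
= 89.80%

360.5606 g FAME; Y = 89.80%


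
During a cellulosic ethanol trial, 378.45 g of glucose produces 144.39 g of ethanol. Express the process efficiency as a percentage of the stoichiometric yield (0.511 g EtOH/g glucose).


Fermentation efficiency = (actual / (0.511 * glucose)) * 100
= (144.39 / (0.511 * 378.45)) * 100
= 74.6634%

74.6634%


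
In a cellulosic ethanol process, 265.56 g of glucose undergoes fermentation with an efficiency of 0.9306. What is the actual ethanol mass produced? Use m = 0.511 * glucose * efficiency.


Actual ethanol: m = 0.511 * 265.56 * 0.9306
m = 126.2835 g

126.2835 g


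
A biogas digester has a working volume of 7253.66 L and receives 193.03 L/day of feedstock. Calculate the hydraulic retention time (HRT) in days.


HRT = V / Q
= 7253.66 / 193.03
= 37.5779 days

37.5779 days


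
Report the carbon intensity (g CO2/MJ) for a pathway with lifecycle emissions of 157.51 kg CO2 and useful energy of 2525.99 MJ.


CI = CO2 * 1000 / E
= 157.51 * 1000 / 2525.99
= 62.3557 g CO2/MJ

62.3557 g CO2/MJ


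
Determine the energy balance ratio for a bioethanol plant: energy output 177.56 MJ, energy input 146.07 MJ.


EROI = E_out / E_in
= 177.56 / 146.07
= 1.2156

1.2156


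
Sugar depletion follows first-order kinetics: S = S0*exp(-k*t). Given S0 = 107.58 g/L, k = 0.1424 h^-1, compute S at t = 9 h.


S = S0 * exp(-k * t)
S = 107.58 * exp(-0.1424 * 9)
S = 29.8634 g/L

29.8634 g/L


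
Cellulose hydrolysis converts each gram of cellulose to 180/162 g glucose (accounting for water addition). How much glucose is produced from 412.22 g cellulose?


glucose = cellulose * 180/162
= 412.22 * 180/162
= 458.0222 g

458.0222 g


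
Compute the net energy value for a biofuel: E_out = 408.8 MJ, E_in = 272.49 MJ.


NEV = E_out - E_in
= 408.8 - 272.49
= 136.3100 MJ

136.3100 MJ


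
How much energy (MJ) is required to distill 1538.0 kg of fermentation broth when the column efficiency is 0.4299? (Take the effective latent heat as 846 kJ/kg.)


E = m * 846 / (eta * 1000)
= 1538.0 * 846 / (0.4299 * 1000)
= 3026.6294 MJ

3026.6294 MJ


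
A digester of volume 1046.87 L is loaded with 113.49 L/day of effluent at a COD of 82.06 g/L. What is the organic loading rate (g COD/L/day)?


OLR = Q * S / V
= 113.49 * 82.06 / 1046.87
= 8.8960 g/L/day

8.8960 g/L/day


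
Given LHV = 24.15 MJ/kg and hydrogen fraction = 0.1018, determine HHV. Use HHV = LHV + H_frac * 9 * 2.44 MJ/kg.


HHV = LHV + H_frac * 9 * 2.44
= 24.15 + 0.1018 * 9 * 2.44
= 26.3855 MJ/kg

26.3855 MJ/kg


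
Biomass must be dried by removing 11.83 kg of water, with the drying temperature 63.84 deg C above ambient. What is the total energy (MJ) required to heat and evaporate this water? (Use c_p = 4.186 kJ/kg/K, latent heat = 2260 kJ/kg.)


E = m_water * (4.186 * dT + 2260) / 1000
= 11.83 * (4.186 * 63.84 + 2260) / 1000
= 29.8972 MJ

29.8972 MJ


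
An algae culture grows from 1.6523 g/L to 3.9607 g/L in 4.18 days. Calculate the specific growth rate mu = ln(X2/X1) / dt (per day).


mu = ln(X2/X1) / dt
= ln(3.9607/1.6523) / 4.18
= 0.2092 per day

0.2092 per day


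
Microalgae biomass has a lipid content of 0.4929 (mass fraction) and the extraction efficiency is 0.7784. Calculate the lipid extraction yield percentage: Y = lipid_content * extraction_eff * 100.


Y = lipid_content * extraction_eff * 100
= 0.4929 * 0.7784 * 100
= 38.3673%

38.3673%


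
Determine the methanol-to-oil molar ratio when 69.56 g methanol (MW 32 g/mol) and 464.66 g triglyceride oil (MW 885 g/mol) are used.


Molar ratio = n_MeOH / n_oil = (MeOH/32) / (oil/885) = (MeOH * 885) / (32 * oil)
= (69.56 * 885) / (32 * 464.66)
= 4.1402

4.1402


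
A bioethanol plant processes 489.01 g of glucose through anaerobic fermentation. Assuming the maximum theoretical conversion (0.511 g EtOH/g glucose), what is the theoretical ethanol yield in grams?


Theoretical ethanol yield: m_EtOH = 0.511 * m_glucose
m_EtOH = 0.511 * 489.01 = 249.8841 g

249.8841 g


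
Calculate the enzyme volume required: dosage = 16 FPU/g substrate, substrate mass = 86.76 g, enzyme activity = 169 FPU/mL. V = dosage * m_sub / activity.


V = dosage * m_sub / activity
V = 16 * 86.76 / 169
V = 8.2140 mL

8.2140 mL


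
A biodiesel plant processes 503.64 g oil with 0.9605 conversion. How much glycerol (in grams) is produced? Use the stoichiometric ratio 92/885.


glycerol = oil * conv * (92/885)
= 503.64 * 0.9605 * 92 / 885
= 50.2877 g

50.2877 g
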